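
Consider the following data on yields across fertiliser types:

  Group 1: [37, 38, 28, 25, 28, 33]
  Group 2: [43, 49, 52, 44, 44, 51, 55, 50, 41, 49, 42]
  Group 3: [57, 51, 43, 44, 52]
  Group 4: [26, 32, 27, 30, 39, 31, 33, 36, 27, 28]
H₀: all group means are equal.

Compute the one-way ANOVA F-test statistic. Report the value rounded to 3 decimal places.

test statistic = 32.424

Group means [31.50, 47.27, 49.40, 30.90], grand mean 39.531
SSB = Σnᵢ(x̄ᵢ−x̄)² = 2278.187; SSW = ΣΣ(x−x̄ᵢ)² = 655.782
MSB = 2278.187/3 = 759.3956; MSW = 655.782/28 = 23.4208
F = MSB/MSW = 32.4240
df = (3, 28)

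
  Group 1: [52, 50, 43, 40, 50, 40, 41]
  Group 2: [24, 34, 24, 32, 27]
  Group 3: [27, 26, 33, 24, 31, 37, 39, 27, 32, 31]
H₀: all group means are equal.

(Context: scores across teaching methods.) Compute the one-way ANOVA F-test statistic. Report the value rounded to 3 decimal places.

Group means [45.14, 28.20, 30.70], grand mean 34.727
SSB = Σnᵢ(x̄ᵢ−x̄)² = 1134.606; SSW = ΣΣ(x−x̄ᵢ)² = 463.757
MSB = 1134.606/2 = 567.3032; MSW = 463.757/19 = 24.4083
F = MSB/MSW = 23.2423
df = (2, 19)

test statistic = 23.242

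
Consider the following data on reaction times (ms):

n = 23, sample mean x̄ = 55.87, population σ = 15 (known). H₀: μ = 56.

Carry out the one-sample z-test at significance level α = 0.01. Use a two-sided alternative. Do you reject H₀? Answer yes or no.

SE = σ/√n = 15/√23 = 3.1277
z = (x̄−μ₀)/SE = (55.87−56)/3.1277 = -0.0416
p-value (two-sided) = 0.96685
At α=0.01: p ≥ α → fail to reject H₀

reject H₀: no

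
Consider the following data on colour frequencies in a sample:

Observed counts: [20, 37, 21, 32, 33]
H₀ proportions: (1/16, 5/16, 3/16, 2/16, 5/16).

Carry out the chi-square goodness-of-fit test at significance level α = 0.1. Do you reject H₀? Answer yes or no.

reject H₀: yes

n = 143; E_i = n·p_i = [8.94, 44.69, 26.81, 17.88, 44.69]
χ² = (20−8.94)²/8.94 + (37−44.69)²/44.69 + (21−26.81)²/26.81 + (32−17.88)²/17.88 + (33−44.69)²/44.69 = 30.4937
df = 4
p-value (upper-tail) = 0.00000
At α=0.1: p < α → reject H₀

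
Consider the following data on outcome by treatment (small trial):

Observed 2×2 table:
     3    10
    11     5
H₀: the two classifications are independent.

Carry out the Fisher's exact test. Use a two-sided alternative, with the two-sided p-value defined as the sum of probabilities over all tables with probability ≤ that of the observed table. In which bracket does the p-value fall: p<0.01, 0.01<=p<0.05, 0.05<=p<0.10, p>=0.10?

Margins: r₁=13, r₂=16, c₁=14, c₂=15, n=29
p_obs = C(13,3)·C(16,11)/C(29,14); sum pmf over tables with pmf ≤ p_obs
p-value (two-sided) = 0.02533
→ bracket: 0.01<=p<0.05

p-value bracket: 0.01<=p<0.05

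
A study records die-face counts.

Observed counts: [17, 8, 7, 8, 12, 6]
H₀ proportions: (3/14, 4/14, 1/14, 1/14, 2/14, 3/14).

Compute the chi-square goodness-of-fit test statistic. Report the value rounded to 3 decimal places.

test statistic = 16.667

n = 58; E_i = n·p_i = [12.43, 16.57, 4.14, 4.14, 8.29, 12.43]
χ² = (17−12.43)²/12.43 + (8−16.57)²/16.57 + (7−4.14)²/4.14 + (8−4.14)²/4.14 + (12−8.29)²/8.29 + (6−12.43)²/12.43 = 16.6667
df = 5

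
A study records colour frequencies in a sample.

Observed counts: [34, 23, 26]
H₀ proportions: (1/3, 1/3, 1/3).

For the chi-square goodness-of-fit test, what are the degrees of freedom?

degrees of freedom = 2

df = k − 1 = 3 − 1 = 2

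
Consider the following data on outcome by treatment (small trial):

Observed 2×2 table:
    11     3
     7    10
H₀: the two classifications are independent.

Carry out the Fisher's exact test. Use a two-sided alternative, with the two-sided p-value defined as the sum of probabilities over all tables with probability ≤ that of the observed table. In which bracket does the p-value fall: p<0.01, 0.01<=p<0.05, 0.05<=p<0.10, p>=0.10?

p-value bracket: 0.05<=p<0.10

Margins: r₁=14, r₂=17, c₁=18, c₂=13, n=31
p_obs = C(14,11)·C(17,7)/C(31,18); sum pmf over tables with pmf ≤ p_obs
p-value (two-sided) = 0.06686
→ bracket: 0.05<=p<0.10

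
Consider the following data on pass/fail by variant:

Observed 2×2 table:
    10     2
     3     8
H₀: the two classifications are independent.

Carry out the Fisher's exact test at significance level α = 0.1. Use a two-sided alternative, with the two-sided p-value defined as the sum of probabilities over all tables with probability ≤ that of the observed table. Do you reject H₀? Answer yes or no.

reject H₀: yes

Margins: r₁=12, r₂=11, c₁=13, c₂=10, n=23
p_obs = C(12,10)·C(11,3)/C(23,13); sum pmf over tables with pmf ≤ p_obs
p-value (two-sided) = 0.01228
At α=0.1: p < α → reject H₀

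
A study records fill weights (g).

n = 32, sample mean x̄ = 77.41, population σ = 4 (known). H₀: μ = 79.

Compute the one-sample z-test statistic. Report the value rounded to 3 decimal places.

test statistic = -2.249

SE = σ/√n = 4/√32 = 0.7071
z = (x̄−μ₀)/SE = (77.41−79)/0.7071 = -2.2486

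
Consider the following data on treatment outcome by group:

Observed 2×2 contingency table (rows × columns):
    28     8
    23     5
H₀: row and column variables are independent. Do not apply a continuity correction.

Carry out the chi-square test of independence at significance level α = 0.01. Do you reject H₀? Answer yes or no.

Row totals [36, 28], col totals [51, 13], n=64
χ² = (28−28.69)²/28.69 + (8−7.31)²/7.31 + (23−22.31)²/22.31 + (5−5.69)²/5.69 = 0.1854
df = 1
p-value (upper-tail) = 0.66677
At α=0.01: p ≥ α → fail to reject H₀

reject H₀: no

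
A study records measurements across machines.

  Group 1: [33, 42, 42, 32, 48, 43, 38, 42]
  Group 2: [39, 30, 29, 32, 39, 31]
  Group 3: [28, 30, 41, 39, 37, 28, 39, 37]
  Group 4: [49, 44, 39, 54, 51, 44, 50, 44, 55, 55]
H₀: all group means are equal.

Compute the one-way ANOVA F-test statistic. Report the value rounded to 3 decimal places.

test statistic = 14.405

Group means [40.00, 33.33, 34.88, 48.50], grand mean 40.125
SSB = Σnᵢ(x̄ᵢ−x̄)² = 1198.792; SSW = ΣΣ(x−x̄ᵢ)² = 776.708
MSB = 1198.792/3 = 399.5972; MSW = 776.708/28 = 27.7396
F = MSB/MSW = 14.4053
df = (3, 28)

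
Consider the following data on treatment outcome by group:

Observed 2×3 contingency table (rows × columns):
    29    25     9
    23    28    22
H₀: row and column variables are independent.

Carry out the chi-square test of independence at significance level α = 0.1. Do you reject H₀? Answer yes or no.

Row totals [63, 73], col totals [52, 53, 31], n=136
χ² = (29−24.09)²/24.09 + (25−24.55)²/24.55 + (9−14.36)²/14.36 + (23−27.91)²/27.91 + (28−28.45)²/28.45 + (22−16.64)²/16.64 = 5.6088
df = 2
p-value (upper-tail) = 0.06054
At α=0.1: p < α → reject H₀

reject H₀: yes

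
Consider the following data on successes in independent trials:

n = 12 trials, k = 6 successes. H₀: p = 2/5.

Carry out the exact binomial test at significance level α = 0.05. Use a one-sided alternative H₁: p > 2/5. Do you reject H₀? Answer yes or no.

Exact binomial: n=12, k=6, p₀=2/5=0.4000
P(X≥6) from Σ C(n,i)·p₀^i·(1−p₀)^(n−i)
p-value (one-sided, H₁ greater) = 0.33479
At α=0.05: p ≥ α → fail to reject H₀

reject H₀: no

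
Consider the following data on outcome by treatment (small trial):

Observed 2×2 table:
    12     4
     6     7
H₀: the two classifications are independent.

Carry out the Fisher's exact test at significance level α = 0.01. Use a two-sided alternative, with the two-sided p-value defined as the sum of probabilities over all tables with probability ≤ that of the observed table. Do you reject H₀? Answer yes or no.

reject H₀: no

Margins: r₁=16, r₂=13, c₁=18, c₂=11, n=29
p_obs = C(16,12)·C(13,6)/C(29,18); sum pmf over tables with pmf ≤ p_obs
p-value (two-sided) = 0.14264
At α=0.01: p ≥ α → fail to reject H₀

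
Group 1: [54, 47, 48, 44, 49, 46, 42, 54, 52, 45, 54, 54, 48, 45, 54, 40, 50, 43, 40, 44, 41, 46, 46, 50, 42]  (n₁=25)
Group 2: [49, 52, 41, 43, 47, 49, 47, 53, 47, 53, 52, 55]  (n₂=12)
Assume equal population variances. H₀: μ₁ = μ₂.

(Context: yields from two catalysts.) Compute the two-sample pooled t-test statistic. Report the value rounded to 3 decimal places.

x̄₁=47.120, s₁=4.667, n₁=25
x̄₂=49.000, s₂=4.243, n₂=12
s_p² = [24·4.667² + 11·4.243²]/35 = 20.5897
SE = √(s_p²·(1/25+1/12)) = 1.5935
t = (47.120−49.000)/1.5935 = -1.1798
df = 35

test statistic = -1.180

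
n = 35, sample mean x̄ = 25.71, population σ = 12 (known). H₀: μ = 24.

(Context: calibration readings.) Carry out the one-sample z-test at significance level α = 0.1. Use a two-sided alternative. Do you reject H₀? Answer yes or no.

reject H₀: no

SE = σ/√n = 12/√35 = 2.0284
z = (x̄−μ₀)/SE = (25.71−24)/2.0284 = 0.8430
p-value (two-sided) = 0.39921
At α=0.1: p ≥ α → fail to reject H₀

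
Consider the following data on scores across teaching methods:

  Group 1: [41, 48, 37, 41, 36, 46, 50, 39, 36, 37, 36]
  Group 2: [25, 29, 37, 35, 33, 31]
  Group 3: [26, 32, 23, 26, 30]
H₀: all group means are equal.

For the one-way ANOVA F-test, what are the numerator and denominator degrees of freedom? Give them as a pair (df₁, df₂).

k = 3 groups, N = 22 total
df = (k−1, N−k) = (3−1, 22−3) = (2, 19)

degrees of freedom = [2, 19]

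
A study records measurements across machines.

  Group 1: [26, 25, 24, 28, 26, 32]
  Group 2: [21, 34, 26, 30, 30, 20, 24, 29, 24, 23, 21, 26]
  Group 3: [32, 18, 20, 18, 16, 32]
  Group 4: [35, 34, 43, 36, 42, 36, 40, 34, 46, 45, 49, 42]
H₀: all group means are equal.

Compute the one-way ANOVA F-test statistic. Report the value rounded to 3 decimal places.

test statistic = 24.491

Group means [26.83, 25.67, 22.67, 40.17], grand mean 30.194
SSB = Σnᵢ(x̄ᵢ−x̄)² = 1847.139; SSW = ΣΣ(x−x̄ᵢ)² = 804.500
MSB = 1847.139/3 = 615.7130; MSW = 804.500/32 = 25.1406
F = MSB/MSW = 24.4908
df = (3, 32)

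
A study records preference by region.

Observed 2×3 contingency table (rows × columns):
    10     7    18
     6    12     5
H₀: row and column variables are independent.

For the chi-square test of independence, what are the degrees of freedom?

df = (r−1)(c−1) = (2−1)·(3−1) = 2

degrees of freedom = 2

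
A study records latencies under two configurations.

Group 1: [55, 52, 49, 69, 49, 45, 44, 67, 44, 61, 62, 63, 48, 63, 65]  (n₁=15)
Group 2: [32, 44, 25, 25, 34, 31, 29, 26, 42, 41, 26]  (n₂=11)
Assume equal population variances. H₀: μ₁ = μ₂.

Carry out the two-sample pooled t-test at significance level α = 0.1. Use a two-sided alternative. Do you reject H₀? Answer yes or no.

reject H₀: yes

x̄₁=55.733, s₁=8.932, n₁=15
x̄₂=32.273, s₂=7.129, n₂=11
s_p² = [14·8.932² + 10·7.129²]/24 = 67.7131
SE = √(s_p²·(1/15+1/11)) = 3.2665
t = (55.733−32.273)/3.2665 = 7.1822
df = 24
p-value (two-sided) = 0.00000
At α=0.1: p < α → reject H₀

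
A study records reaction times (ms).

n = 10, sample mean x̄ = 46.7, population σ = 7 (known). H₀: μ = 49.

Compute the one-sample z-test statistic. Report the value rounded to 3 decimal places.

SE = σ/√n = 7/√10 = 2.2136
z = (x̄−μ₀)/SE = (46.7−49)/2.2136 = -1.0390

test statistic = -1.039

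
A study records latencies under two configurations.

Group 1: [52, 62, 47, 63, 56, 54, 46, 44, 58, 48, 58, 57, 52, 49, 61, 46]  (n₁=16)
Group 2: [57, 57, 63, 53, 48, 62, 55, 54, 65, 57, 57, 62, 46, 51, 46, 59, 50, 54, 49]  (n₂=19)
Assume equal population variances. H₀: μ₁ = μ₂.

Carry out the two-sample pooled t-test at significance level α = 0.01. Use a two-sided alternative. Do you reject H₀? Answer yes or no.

reject H₀: no

x̄₁=53.312, s₁=6.205, n₁=16
x̄₂=55.000, s₂=5.715, n₂=19
s_p² = [15·6.205² + 18·5.715²]/33 = 35.3163
SE = √(s_p²·(1/16+1/19)) = 2.0164
t = (53.312−55.000)/2.0164 = -0.8369
df = 33
p-value (two-sided) = 0.40868
At α=0.01: p ≥ α → fail to reject H₀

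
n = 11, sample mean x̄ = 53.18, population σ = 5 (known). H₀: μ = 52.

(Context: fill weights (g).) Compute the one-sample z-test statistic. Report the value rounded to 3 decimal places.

test statistic = 0.783

SE = σ/√n = 5/√11 = 1.5076
z = (x̄−μ₀)/SE = (53.18−52)/1.5076 = 0.7827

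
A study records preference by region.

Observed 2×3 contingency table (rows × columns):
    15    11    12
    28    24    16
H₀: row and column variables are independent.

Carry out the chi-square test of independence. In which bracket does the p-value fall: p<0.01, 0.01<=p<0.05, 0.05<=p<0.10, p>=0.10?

p-value bracket: p>=0.10

Row totals [38, 68], col totals [43, 35, 28], n=106
χ² = (15−15.42)²/15.42 + (11−12.55)²/12.55 + (12−10.04)²/10.04 + (28−27.58)²/27.58 + (24−22.45)²/22.45 + (16−17.96)²/17.96 = 0.9128
df = 2
p-value (upper-tail) = 0.63357
→ bracket: p>=0.10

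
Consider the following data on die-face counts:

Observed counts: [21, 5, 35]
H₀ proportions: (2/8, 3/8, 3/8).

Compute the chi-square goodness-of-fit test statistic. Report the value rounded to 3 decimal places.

n = 61; E_i = n·p_i = [15.25, 22.88, 22.88]
χ² = (21−15.25)²/15.25 + (5−22.88)²/22.88 + (35−22.88)²/22.88 = 22.5628
df = 2

test statistic = 22.563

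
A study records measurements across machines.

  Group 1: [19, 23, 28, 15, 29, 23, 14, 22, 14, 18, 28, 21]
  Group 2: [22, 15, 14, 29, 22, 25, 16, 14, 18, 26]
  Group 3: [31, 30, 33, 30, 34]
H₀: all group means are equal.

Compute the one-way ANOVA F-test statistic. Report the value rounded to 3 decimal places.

Group means [21.17, 20.10, 31.60], grand mean 22.704
SSB = Σnᵢ(x̄ᵢ−x̄)² = 491.863; SSW = ΣΣ(x−x̄ᵢ)² = 597.767
MSB = 491.863/2 = 245.9315; MSW = 597.767/24 = 24.9069
F = MSB/MSW = 9.8740
df = (2, 24)

test statistic = 9.874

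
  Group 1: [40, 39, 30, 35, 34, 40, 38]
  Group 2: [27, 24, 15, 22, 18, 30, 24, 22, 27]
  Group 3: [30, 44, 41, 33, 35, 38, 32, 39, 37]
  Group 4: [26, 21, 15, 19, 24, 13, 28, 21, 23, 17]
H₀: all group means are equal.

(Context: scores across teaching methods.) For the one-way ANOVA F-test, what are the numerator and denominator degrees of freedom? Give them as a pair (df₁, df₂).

degrees of freedom = [3, 31]

k = 4 groups, N = 35 total
df = (k−1, N−k) = (4−1, 35−4) = (3, 31)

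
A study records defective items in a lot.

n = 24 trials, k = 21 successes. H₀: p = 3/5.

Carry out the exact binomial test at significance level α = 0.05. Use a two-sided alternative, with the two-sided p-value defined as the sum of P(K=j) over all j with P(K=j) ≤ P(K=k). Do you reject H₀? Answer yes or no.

reject H₀: yes

Exact binomial: n=24, k=21, p₀=3/5=0.6000
P(X=j) = C(n,j)·p₀^j·(1−p₀)^(n−j); p = Σ P(X=j) over j with P(X=j) ≤ P(X=21)
p-value (two-sided) = 0.00571
At α=0.05: p < α → reject H₀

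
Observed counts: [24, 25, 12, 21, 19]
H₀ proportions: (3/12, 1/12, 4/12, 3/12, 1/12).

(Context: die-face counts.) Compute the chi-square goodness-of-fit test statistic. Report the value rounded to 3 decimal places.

test statistic = 60.703

n = 101; E_i = n·p_i = [25.25, 8.42, 33.67, 25.25, 8.42]
χ² = (24−25.25)²/25.25 + (25−8.42)²/8.42 + (12−33.67)²/33.67 + (21−25.25)²/25.25 + (19−8.42)²/8.42 = 60.7030
df = 4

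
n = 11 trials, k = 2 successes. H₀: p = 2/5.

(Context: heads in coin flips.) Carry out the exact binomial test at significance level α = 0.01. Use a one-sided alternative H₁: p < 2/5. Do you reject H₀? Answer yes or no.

Exact binomial: n=11, k=2, p₀=2/5=0.4000
P(X≤2) from Σ C(n,i)·p₀^i·(1−p₀)^(n−i)
p-value (one-sided, H₁ less) = 0.11892
At α=0.01: p ≥ α → fail to reject H₀

reject H₀: no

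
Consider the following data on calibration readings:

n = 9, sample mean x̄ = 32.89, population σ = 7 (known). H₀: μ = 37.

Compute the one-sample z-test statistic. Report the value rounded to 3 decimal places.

SE = σ/√n = 7/√9 = 2.3333
z = (x̄−μ₀)/SE = (32.89−37)/2.3333 = -1.7614

test statistic = -1.761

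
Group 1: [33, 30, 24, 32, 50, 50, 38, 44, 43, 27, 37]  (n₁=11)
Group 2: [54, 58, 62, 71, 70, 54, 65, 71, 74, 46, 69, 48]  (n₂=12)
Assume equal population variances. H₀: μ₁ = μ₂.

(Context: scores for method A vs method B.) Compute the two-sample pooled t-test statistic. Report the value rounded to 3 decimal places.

test statistic = -6.391

x̄₁=37.091, s₁=8.848, n₁=11
x̄₂=61.833, s₂=9.647, n₂=12
s_p² = [10·8.848² + 11·9.647²]/21 = 86.0274
SE = √(s_p²·(1/11+1/12)) = 3.8716
t = (37.091−61.833)/3.8716 = -6.3907
df = 21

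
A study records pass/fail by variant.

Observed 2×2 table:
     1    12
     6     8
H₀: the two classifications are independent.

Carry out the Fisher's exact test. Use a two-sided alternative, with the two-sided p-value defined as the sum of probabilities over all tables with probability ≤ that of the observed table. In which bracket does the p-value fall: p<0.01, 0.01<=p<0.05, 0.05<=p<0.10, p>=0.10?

p-value bracket: 0.05<=p<0.10

Margins: r₁=13, r₂=14, c₁=7, c₂=20, n=27
p_obs = C(13,1)·C(14,6)/C(27,7); sum pmf over tables with pmf ≤ p_obs
p-value (two-sided) = 0.07681
→ bracket: 0.05<=p<0.10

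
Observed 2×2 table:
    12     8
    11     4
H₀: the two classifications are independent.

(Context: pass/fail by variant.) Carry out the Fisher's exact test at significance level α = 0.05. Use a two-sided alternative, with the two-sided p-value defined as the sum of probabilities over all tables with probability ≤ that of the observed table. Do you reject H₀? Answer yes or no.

Margins: r₁=20, r₂=15, c₁=23, c₂=12, n=35
p_obs = C(20,12)·C(15,11)/C(35,23); sum pmf over tables with pmf ≤ p_obs
p-value (two-sided) = 0.48854
At α=0.05: p ≥ α → fail to reject H₀

reject H₀: no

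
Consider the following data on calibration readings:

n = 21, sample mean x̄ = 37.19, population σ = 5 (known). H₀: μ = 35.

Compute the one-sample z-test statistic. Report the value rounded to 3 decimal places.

test statistic = 2.007

SE = σ/√n = 5/√21 = 1.0911
z = (x̄−μ₀)/SE = (37.19−35)/1.0911 = 2.0072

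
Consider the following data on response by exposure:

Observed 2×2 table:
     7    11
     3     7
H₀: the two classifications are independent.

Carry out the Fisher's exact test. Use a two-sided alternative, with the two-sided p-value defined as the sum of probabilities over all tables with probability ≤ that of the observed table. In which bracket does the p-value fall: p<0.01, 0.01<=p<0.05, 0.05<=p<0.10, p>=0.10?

p-value bracket: p>=0.10

Margins: r₁=18, r₂=10, c₁=10, c₂=18, n=28
p_obs = C(18,7)·C(10,3)/C(28,10); sum pmf over tables with pmf ≤ p_obs
p-value (two-sided) = 0.70293
→ bracket: p>=0.10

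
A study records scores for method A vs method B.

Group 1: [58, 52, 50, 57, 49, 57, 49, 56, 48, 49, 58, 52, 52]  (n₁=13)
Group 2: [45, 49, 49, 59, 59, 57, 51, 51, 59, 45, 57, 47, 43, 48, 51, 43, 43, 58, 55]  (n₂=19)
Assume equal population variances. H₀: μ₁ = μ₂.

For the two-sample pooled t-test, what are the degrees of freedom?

degrees of freedom = 30

df = n₁ + n₂ − 2 = 13 + 19 − 2 = 30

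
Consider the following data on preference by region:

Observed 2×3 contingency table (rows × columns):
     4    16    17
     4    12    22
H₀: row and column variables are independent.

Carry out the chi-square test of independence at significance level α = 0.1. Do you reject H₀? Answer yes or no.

reject H₀: no

Row totals [37, 38], col totals [8, 28, 39], n=75
χ² = (4−3.95)²/3.95 + (16−13.81)²/13.81 + (17−19.24)²/19.24 + (4−4.05)²/4.05 + (12−14.19)²/14.19 + (22−19.76)²/19.76 = 1.1993
df = 2
p-value (upper-tail) = 0.54899
At α=0.1: p ≥ α → fail to reject H₀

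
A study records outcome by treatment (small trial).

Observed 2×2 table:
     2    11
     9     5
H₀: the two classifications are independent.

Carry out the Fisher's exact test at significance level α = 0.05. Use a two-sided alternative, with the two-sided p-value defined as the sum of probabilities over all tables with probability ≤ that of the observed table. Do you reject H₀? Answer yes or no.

Margins: r₁=13, r₂=14, c₁=11, c₂=16, n=27
p_obs = C(13,2)·C(14,9)/C(27,11); sum pmf over tables with pmf ≤ p_obs
p-value (two-sided) = 0.01831
At α=0.05: p < α → reject H₀

reject H₀: yes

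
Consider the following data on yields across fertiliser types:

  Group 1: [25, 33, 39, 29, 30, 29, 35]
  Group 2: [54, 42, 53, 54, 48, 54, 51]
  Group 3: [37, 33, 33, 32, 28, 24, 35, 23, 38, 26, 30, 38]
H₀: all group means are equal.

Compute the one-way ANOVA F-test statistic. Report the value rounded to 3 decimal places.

test statistic = 40.150

Group means [31.43, 50.86, 31.42], grand mean 36.654
SSB = Σnᵢ(x̄ᵢ−x̄)² = 1932.397; SSW = ΣΣ(x−x̄ᵢ)² = 553.488
MSB = 1932.397/2 = 966.1983; MSW = 553.488/23 = 24.0647
F = MSB/MSW = 40.1500
df = (2, 23)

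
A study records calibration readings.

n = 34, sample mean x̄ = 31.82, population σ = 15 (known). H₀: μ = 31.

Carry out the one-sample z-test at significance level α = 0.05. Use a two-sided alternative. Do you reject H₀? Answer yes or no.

SE = σ/√n = 15/√34 = 2.5725
z = (x̄−μ₀)/SE = (31.82−31)/2.5725 = 0.3188
p-value (two-sided) = 0.74991
At α=0.05: p ≥ α → fail to reject H₀

reject H₀: no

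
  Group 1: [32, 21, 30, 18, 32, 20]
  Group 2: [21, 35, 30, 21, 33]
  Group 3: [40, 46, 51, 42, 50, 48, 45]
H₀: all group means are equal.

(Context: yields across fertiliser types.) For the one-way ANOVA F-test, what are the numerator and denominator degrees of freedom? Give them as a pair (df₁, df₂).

k = 3 groups, N = 18 total
df = (k−1, N−k) = (3−1, 18−3) = (2, 15)

degrees of freedom = [2, 15]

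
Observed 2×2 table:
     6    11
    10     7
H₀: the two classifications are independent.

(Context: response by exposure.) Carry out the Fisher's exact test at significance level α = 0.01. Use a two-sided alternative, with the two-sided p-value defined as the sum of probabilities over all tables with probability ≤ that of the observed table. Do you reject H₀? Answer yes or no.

Margins: r₁=17, r₂=17, c₁=16, c₂=18, n=34
p_obs = C(17,6)·C(17,10)/C(34,16); sum pmf over tables with pmf ≤ p_obs
p-value (two-sided) = 0.30283
At α=0.01: p ≥ α → fail to reject H₀

reject H₀: no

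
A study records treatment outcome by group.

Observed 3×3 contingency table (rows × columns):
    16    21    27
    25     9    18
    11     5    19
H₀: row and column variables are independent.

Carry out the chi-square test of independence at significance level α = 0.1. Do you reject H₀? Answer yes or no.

Row totals [64, 52, 35], col totals [52, 35, 64], n=151
χ² = (16−22.04)²/22.04 + (21−14.83)²/14.83 + (27−27.13)²/27.13 + (25−17.91)²/17.91 + (9−12.05)²/12.05 + (18−22.04)²/22.04 + (11−12.05)²/12.05 + (5−8.11)²/8.11 + (19−14.83)²/14.83 = 10.9972
df = 4
p-value (upper-tail) = 0.02660
At α=0.1: p < α → reject H₀

reject H₀: yes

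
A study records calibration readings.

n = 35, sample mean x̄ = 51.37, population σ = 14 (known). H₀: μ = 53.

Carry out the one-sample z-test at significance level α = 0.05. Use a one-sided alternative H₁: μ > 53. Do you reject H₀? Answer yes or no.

SE = σ/√n = 14/√35 = 2.3664
z = (x̄−μ₀)/SE = (51.37−53)/2.3664 = -0.6888
p-value (one-sided, H₁ greater) = 0.75453
At α=0.05: p ≥ α → fail to reject H₀

reject H₀: no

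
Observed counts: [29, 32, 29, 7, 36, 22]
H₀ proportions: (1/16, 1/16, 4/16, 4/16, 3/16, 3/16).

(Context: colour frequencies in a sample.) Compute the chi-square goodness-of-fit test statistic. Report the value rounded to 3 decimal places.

test statistic = 121.731

n = 155; E_i = n·p_i = [9.69, 9.69, 38.75, 38.75, 29.06, 29.06]
χ² = (29−9.69)²/9.69 + (32−9.69)²/9.69 + (29−38.75)²/38.75 + (7−38.75)²/38.75 + (36−29.06)²/29.06 + (22−29.06)²/29.06 = 121.7312
df = 5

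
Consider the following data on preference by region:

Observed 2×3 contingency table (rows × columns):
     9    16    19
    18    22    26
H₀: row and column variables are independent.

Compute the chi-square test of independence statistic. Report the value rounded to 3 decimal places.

Row totals [44, 66], col totals [27, 38, 45], n=110
χ² = (9−10.80)²/10.80 + (16−15.20)²/15.20 + (19−18.00)²/18.00 + (18−16.20)²/16.20 + (22−22.80)²/22.80 + (26−27.00)²/27.00 = 0.6628
df = 2

test statistic = 0.663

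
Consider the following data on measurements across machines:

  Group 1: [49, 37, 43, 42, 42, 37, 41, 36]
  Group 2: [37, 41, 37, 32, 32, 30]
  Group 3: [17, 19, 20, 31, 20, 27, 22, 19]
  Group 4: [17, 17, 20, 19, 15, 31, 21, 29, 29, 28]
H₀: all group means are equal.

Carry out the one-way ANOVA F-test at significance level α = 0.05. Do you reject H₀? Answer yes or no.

reject H₀: yes

Group means [40.88, 34.83, 21.88, 22.60], grand mean 29.281
SSB = Σnᵢ(x̄ᵢ−x̄)² = 2145.485; SSW = ΣΣ(x−x̄ᵢ)² = 694.983
MSB = 2145.485/3 = 715.1618; MSW = 694.983/28 = 24.8208
F = MSB/MSW = 28.8130
df = (3, 28)
p-value (upper-tail) = 0.00000
At α=0.05: p < α → reject H₀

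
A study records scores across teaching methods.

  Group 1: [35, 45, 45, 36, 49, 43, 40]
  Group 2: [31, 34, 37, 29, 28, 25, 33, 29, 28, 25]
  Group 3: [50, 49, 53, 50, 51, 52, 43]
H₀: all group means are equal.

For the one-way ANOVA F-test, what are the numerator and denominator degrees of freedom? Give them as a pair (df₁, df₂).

k = 3 groups, N = 24 total
df = (k−1, N−k) = (3−1, 24−3) = (2, 21)

degrees of freedom = [2, 21]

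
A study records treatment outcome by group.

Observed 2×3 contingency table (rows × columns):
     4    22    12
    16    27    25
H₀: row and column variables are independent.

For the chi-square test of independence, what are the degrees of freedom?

degrees of freedom = 2

df = (r−1)(c−1) = (2−1)·(3−1) = 2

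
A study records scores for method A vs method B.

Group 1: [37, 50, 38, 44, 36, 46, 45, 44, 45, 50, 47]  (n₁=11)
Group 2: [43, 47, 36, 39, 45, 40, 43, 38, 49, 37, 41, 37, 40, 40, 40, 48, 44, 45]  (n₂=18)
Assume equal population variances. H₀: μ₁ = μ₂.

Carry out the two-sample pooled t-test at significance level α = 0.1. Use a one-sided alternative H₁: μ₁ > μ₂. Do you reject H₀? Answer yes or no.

reject H₀: no

x̄₁=43.818, s₁=4.854, n₁=11
x̄₂=41.778, s₂=3.919, n₂=18
s_p² = [10·4.854² + 17·3.919²]/27 = 18.3981
SE = √(s_p²·(1/11+1/18)) = 1.6415
t = (43.818−41.778)/1.6415 = 1.2430
df = 27
p-value (one-sided, H₁ greater) = 0.11228
At α=0.1: p ≥ α → fail to reject H₀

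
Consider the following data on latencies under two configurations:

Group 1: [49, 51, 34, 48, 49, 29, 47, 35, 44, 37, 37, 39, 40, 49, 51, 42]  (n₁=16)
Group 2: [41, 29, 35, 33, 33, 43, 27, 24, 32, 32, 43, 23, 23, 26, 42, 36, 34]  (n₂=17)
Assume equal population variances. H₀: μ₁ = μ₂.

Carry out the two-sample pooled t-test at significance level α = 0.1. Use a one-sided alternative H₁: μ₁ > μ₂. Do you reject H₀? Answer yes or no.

reject H₀: yes

x̄₁=42.562, s₁=6.899, n₁=16
x̄₂=32.706, s₂=6.808, n₂=17
s_p² = [15·6.899² + 16·6.808²]/31 = 46.9505
SE = √(s_p²·(1/16+1/17)) = 2.3867
t = (42.562−32.706)/2.3867 = 4.1299
df = 31
p-value (one-sided, H₁ greater) = 0.00013
At α=0.1: p < α → reject H₀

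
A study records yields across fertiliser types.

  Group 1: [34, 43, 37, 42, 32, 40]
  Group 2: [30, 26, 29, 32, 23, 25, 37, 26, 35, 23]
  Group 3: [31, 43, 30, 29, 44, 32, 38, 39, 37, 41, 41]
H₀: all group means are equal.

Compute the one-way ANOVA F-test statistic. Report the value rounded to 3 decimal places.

Group means [38.00, 28.60, 36.82], grand mean 34.037
SSB = Σnᵢ(x̄ᵢ−x̄)² = 474.927; SSW = ΣΣ(x−x̄ᵢ)² = 608.036
MSB = 474.927/2 = 237.4633; MSW = 608.036/24 = 25.3348
F = MSB/MSW = 9.3730
df = (2, 24)

test statistic = 9.373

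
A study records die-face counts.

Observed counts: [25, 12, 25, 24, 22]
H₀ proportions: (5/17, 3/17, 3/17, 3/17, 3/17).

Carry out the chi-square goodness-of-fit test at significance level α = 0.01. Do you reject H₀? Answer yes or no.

n = 108; E_i = n·p_i = [31.76, 19.06, 19.06, 19.06, 19.06]
χ² = (25−31.76)²/31.76 + (12−19.06)²/19.06 + (25−19.06)²/19.06 + (24−19.06)²/19.06 + (22−19.06)²/19.06 = 7.6420
df = 4
p-value (upper-tail) = 0.10561
At α=0.01: p ≥ α → fail to reject H₀

reject H₀: no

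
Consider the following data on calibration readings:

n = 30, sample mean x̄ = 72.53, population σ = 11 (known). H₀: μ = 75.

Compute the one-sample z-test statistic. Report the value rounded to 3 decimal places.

test statistic = -1.230

SE = σ/√n = 11/√30 = 2.0083
z = (x̄−μ₀)/SE = (72.53−75)/2.0083 = -1.2299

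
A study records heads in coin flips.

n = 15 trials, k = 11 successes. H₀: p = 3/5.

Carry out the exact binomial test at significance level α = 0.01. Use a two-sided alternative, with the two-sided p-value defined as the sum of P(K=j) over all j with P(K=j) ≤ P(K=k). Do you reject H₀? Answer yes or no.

Exact binomial: n=15, k=11, p₀=3/5=0.6000
P(X=j) = C(n,j)·p₀^j·(1−p₀)^(n−j); p = Σ P(X=j) over j with P(X=j) ≤ P(X=11)
p-value (two-sided) = 0.43038
At α=0.01: p ≥ α → fail to reject H₀

reject H₀: no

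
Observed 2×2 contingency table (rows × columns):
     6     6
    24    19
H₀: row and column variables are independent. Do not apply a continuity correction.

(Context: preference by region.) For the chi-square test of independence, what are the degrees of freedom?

degrees of freedom = 1

df = (r−1)(c−1) = (2−1)·(2−1) = 1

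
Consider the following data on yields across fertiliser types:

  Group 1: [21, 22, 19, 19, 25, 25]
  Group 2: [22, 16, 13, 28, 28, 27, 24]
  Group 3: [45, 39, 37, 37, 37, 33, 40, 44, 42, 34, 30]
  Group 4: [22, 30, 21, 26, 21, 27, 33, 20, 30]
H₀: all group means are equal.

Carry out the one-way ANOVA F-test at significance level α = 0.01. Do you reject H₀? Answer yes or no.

reject H₀: yes

Group means [21.83, 22.57, 38.00, 25.56], grand mean 28.394
SSB = Σnᵢ(x̄ᵢ−x̄)² = 1583.109; SSW = ΣΣ(x−x̄ᵢ)² = 648.770
MSB = 1583.109/3 = 527.7030; MSW = 648.770/29 = 22.3714
F = MSB/MSW = 23.5883
df = (3, 29)
p-value (upper-tail) = 0.00000
At α=0.01: p < α → reject H₀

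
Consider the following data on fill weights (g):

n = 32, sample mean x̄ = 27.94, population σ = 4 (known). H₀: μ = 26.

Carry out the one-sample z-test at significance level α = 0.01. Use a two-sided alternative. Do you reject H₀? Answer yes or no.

reject H₀: yes

SE = σ/√n = 4/√32 = 0.7071
z = (x̄−μ₀)/SE = (27.94−26)/0.7071 = 2.7436
p-value (two-sided) = 0.00608
At α=0.01: p < α → reject H₀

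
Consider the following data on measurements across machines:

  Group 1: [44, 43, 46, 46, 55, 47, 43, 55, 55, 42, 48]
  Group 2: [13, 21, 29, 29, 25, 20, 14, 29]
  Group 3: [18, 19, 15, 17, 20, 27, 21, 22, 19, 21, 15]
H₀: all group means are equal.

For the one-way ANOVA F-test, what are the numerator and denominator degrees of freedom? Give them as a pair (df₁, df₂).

k = 3 groups, N = 30 total
df = (k−1, N−k) = (3−1, 30−3) = (2, 27)

degrees of freedom = [2, 27]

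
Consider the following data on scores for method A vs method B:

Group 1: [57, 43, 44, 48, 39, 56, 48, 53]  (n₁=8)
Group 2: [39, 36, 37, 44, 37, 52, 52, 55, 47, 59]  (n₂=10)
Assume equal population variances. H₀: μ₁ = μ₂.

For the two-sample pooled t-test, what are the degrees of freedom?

degrees of freedom = 16

df = n₁ + n₂ − 2 = 8 + 10 − 2 = 16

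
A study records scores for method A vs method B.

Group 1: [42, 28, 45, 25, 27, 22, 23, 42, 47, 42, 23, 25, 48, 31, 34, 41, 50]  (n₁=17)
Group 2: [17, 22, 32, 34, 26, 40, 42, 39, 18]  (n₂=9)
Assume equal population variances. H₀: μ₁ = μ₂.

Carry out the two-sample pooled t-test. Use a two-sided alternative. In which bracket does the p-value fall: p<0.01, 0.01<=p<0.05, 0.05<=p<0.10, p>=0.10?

x̄₁=35.000, s₁=10.025, n₁=17
x̄₂=30.000, s₂=9.605, n₂=9
s_p² = [16·10.025² + 8·9.605²]/24 = 97.7500
SE = √(s_p²·(1/17+1/9)) = 4.0757
t = (35.000−30.000)/4.0757 = 1.2268
df = 24
p-value (two-sided) = 0.23180
→ bracket: p>=0.10

p-value bracket: p>=0.10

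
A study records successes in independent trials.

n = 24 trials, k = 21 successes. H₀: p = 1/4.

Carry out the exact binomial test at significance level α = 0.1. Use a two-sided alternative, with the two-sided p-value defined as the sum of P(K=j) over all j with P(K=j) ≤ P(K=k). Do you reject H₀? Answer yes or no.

reject H₀: yes

Exact binomial: n=24, k=21, p₀=1/4=0.2500
P(X=j) = C(n,j)·p₀^j·(1−p₀)^(n−j); p = Σ P(X=j) over j with P(X=j) ≤ P(X=21)
p-value (two-sided) = 0.00000
At α=0.1: p < α → reject H₀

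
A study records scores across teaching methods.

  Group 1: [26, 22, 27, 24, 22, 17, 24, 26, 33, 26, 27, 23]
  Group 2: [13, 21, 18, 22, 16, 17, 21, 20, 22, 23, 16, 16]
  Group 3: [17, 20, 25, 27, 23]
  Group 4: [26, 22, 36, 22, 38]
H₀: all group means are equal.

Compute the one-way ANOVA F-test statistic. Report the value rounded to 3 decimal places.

test statistic = 7.389

Group means [24.75, 18.75, 22.40, 28.80], grand mean 22.882
SSB = Σnᵢ(x̄ᵢ−x̄)² = 423.029; SSW = ΣΣ(x−x̄ᵢ)² = 572.500
MSB = 423.029/3 = 141.0098; MSW = 572.500/30 = 19.0833
F = MSB/MSW = 7.3892
df = (3, 30)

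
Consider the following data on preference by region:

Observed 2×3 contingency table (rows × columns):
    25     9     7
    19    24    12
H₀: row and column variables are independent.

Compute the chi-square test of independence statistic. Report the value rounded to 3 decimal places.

test statistic = 7.061

Row totals [41, 55], col totals [44, 33, 19], n=96
χ² = (25−18.79)²/18.79 + (9−14.09)²/14.09 + (7−8.11)²/8.11 + (19−25.21)²/25.21 + (24−18.91)²/18.91 + (12−10.89)²/10.89 = 7.0606
df = 2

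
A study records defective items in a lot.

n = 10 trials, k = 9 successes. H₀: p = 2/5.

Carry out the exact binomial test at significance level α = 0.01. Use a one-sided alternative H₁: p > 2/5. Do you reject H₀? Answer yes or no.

reject H₀: yes

Exact binomial: n=10, k=9, p₀=2/5=0.4000
P(X≥9) from Σ C(n,i)·p₀^i·(1−p₀)^(n−i)
p-value (one-sided, H₁ greater) = 0.00168
At α=0.01: p < α → reject H₀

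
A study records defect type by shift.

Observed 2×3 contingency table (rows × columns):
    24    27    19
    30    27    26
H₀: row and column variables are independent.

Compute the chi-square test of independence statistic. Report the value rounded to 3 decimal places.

test statistic = 0.656

Row totals [70, 83], col totals [54, 54, 45], n=153
χ² = (24−24.71)²/24.71 + (27−24.71)²/24.71 + (19−20.59)²/20.59 + (30−29.29)²/29.29 + (27−29.29)²/29.29 + (26−24.41)²/24.41 = 0.6557
df = 2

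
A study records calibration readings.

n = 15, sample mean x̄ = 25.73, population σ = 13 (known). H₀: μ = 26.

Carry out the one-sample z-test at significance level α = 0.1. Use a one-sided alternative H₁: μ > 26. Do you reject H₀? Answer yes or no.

SE = σ/√n = 13/√15 = 3.3566
z = (x̄−μ₀)/SE = (25.73−26)/3.3566 = -0.0804
p-value (one-sided, H₁ greater) = 0.53206
At α=0.1: p ≥ α → fail to reject H₀

reject H₀: no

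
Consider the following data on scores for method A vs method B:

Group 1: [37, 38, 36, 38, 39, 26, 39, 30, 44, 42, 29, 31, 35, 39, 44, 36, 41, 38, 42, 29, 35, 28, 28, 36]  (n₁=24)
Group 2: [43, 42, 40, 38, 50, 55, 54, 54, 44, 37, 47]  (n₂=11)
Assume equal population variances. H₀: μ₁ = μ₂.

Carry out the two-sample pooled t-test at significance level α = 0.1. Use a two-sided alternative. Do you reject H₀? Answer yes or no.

reject H₀: yes

x̄₁=35.833, s₁=5.330, n₁=24
x̄₂=45.818, s₂=6.600, n₂=11
s_p² = [23·5.330² + 10·6.600²]/33 = 32.9991
SE = √(s_p²·(1/24+1/11)) = 2.0916
t = (35.833−45.818)/2.0916 = -4.7737
df = 33
p-value (two-sided) = 0.00004
At α=0.1: p < α → reject H₀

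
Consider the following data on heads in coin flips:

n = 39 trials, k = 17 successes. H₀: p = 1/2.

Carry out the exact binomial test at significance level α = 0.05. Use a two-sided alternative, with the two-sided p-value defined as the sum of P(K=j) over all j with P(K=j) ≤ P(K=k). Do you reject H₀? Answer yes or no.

reject H₀: no

Exact binomial: n=39, k=17, p₀=1/2=0.5000
P(X=j) = C(n,j)·p₀^j·(1−p₀)^(n−j); p = Σ P(X=j) over j with P(X=j) ≤ P(X=17)
p-value (two-sided) = 0.52240
At α=0.05: p ≥ α → fail to reject H₀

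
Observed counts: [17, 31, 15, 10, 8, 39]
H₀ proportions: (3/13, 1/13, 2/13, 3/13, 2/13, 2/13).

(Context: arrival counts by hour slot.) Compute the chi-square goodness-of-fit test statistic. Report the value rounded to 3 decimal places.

n = 120; E_i = n·p_i = [27.69, 9.23, 18.46, 27.69, 18.46, 18.46]
χ² = (17−27.69)²/27.69 + (31−9.23)²/9.23 + (15−18.46)²/18.46 + (10−27.69)²/27.69 + (8−18.46)²/18.46 + (39−18.46)²/18.46 = 96.1972
df = 5

test statistic = 96.197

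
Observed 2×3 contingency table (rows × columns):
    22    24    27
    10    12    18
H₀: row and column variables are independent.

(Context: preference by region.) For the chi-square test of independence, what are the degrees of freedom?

df = (r−1)(c−1) = (2−1)·(3−1) = 2

degrees of freedom = 2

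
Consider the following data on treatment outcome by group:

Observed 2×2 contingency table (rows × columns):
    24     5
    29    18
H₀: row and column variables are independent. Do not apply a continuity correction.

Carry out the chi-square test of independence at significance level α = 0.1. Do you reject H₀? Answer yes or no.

reject H₀: yes

Row totals [29, 47], col totals [53, 23], n=76
χ² = (24−20.22)²/20.22 + (5−8.78)²/8.78 + (29−32.78)²/32.78 + (18−14.22)²/14.22 = 3.7677
df = 1
p-value (upper-tail) = 0.05225
At α=0.1: p < α → reject H₀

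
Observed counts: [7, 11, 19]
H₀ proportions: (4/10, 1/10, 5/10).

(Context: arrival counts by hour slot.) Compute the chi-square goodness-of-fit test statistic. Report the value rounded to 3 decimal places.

test statistic = 18.527

n = 37; E_i = n·p_i = [14.80, 3.70, 18.50]
χ² = (7−14.80)²/14.80 + (11−3.70)²/3.70 + (19−18.50)²/18.50 = 18.5270
df = 2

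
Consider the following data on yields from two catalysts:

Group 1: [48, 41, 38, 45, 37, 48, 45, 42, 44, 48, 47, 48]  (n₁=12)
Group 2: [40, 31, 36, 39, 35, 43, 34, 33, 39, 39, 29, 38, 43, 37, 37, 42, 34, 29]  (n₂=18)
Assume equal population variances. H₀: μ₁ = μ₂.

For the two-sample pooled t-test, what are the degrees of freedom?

degrees of freedom = 28

df = n₁ + n₂ − 2 = 12 + 18 − 2 = 28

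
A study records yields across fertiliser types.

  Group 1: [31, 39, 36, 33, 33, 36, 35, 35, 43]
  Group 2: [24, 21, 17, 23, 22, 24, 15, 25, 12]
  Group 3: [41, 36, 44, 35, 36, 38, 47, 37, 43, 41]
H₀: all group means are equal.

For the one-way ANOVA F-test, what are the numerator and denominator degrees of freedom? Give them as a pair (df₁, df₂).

degrees of freedom = [2, 25]

k = 3 groups, N = 28 total
df = (k−1, N−k) = (3−1, 28−3) = (2, 25)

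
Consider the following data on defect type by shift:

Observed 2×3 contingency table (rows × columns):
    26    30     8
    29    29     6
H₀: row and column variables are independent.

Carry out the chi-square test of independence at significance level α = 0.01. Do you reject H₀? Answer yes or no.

reject H₀: no

Row totals [64, 64], col totals [55, 59, 14], n=128
χ² = (26−27.50)²/27.50 + (30−29.50)²/29.50 + (8−7.00)²/7.00 + (29−27.50)²/27.50 + (29−29.50)²/29.50 + (6−7.00)²/7.00 = 0.4663
df = 2
p-value (upper-tail) = 0.79203
At α=0.01: p ≥ α → fail to reject H₀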